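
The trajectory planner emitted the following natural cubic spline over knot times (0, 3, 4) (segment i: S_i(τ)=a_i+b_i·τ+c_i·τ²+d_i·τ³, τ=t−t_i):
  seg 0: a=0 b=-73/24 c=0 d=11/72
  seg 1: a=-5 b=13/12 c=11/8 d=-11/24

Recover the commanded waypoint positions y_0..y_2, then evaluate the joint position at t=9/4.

y_0 = S_0(0) = a_0 = 0
y_1 = S_1(0) = a_1 = -5
y_2 = S_1(1) = -3
t_q=9/4 is in segment 0 (τ=9/4); S_0(τ)=-2613/512

y_0=0 y_1=-5 y_2=-3
S(9/4) = -2613/512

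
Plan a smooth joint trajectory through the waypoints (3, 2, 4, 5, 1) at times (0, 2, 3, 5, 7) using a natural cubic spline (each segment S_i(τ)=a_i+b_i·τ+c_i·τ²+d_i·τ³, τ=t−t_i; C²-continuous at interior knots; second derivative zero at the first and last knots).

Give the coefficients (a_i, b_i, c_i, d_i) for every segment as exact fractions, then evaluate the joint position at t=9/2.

Δ: Δ0=-1/2, Δ1=2, Δ2=1/2, Δ3=-2
row 1: diag=6, rhs=15; c'=1/6, d'=5/2
row 2: denom=6−1·1/6=35/6; d'=(-9−1·5/2)/(35/6)=-69/35
row 3: denom=8−2·12/35=256/35; d'=(-15−2·-69/35)/(256/35)=-387/256
back: M3=-387/256
back: M2=-69/35−12/35·-387/256=-93/64
back: M1=5/2−1/6·-93/64=351/128
M: M0=0, M1=351/128, M2=-93/64, M3=-387/256, M4=0
seg 0: a=3, c=M0/2=0, d=(M1−M0)/(6·2)=117/512, b=Δ0−h0·(2M0+M1)/6=-181/128
seg 1: a=2, c=M1/2=351/256, d=(M2−M1)/(6·1)=-179/256, b=Δ1−h1·(2M1+M2)/6=85/64
seg 2: a=4, c=M2/2=-93/128, d=(M3−M2)/(6·2)=-5/1024, b=Δ2−h2·(2M2+M3)/6=505/256
seg 3: a=5, c=M3/2=-387/512, d=(M4−M3)/(6·2)=129/1024, b=Δ3−h3·(2M3+M4)/6=-127/128
t_q=9/2 → seg 2, τ=3/2; S=4+505/256·τ+-93/128·τ²+-5/1024·τ³=43481/8192

  seg 0: a=3 b=-181/128 c=0 d=117/512
  seg 1: a=2 b=85/64 c=351/256 d=-179/256
  seg 2: a=4 b=505/256 c=-93/128 d=-5/1024
  seg 3: a=5 b=-127/128 c=-387/512 d=129/1024
S(9/2) = 43481/8192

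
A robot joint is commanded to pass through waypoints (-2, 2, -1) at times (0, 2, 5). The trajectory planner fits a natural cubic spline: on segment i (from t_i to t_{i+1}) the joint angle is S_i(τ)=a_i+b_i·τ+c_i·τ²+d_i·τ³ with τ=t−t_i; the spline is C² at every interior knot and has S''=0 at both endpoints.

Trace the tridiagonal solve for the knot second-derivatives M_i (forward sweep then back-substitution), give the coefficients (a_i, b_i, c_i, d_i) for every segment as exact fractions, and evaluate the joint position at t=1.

Δ: Δ0=2, Δ1=-1
row 1: diag=10, rhs=-18; c'=3/10, d'=-9/5
back: M1=-9/5
M: M0=0, M1=-9/5, M2=0
seg 0: a=-2, c=M0/2=0, d=(M1−M0)/(6·2)=-3/20, b=Δ0−h0·(2M0+M1)/6=13/5
seg 1: a=2, c=M1/2=-9/10, d=(M2−M1)/(6·3)=1/10, b=Δ1−h1·(2M1+M2)/6=4/5
t_q=1 → seg 0, τ=1; S=-2+13/5·τ+0·τ²+-3/20·τ³=9/20

  seg 0: a=-2 b=13/5 c=0 d=-3/20
  seg 1: a=2 b=4/5 c=-9/10 d=1/10
S(1) = 9/20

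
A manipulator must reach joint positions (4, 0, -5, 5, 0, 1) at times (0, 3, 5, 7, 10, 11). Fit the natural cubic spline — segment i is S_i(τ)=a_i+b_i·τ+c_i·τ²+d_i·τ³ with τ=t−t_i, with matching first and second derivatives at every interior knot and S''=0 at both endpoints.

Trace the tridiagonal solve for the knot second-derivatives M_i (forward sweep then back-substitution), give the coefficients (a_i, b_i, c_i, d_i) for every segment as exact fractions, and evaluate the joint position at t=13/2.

  seg 0: a=4 b=-961/5076 c=0 d=-5807/45684
  seg 1: a=0 b=-9191/2538 c=-5807/5076 d=8653/10152
  seg 2: a=-5 b=859/423 c=5038/1269 d=-1577/1269
  seg 3: a=5 b=3805/1269 c=-4424/1269 d=7352/11421
  seg 4: a=0 b=-683/1269 c=976/423 d=-976/1269
S(13/2) = 1047/376

Δ: Δ0=-4/3, Δ1=-5/2, Δ2=5, Δ3=-5/3, Δ4=1
row 1: diag=10, rhs=-7; c'=1/5, d'=-7/10
row 2: denom=8−2·1/5=38/5; d'=(45−2·-7/10)/(38/5)=116/19
row 3: denom=10−2·5/19=180/19; d'=(-40−2·116/19)/(180/19)=-248/45
row 4: denom=8−3·19/60=141/20; d'=(16−3·-248/45)/(141/20)=1952/423
back: M4=1952/423
back: M3=-248/45−19/60·1952/423=-8848/1269
back: M2=116/19−5/19·-8848/1269=10076/1269
back: M1=-7/10−1/5·10076/1269=-5807/2538
M: M0=0, M1=-5807/2538, M2=10076/1269, M3=-8848/1269, M4=1952/423, M5=0
seg 0: a=4, c=M0/2=0, d=(M1−M0)/(6·3)=-5807/45684, b=Δ0−h0·(2M0+M1)/6=-961/5076
seg 1: a=0, c=M1/2=-5807/5076, d=(M2−M1)/(6·2)=8653/10152, b=Δ1−h1·(2M1+M2)/6=-9191/2538
seg 2: a=-5, c=M2/2=5038/1269, d=(M3−M2)/(6·2)=-1577/1269, b=Δ2−h2·(2M2+M3)/6=859/423
seg 3: a=5, c=M3/2=-4424/1269, d=(M4−M3)/(6·3)=7352/11421, b=Δ3−h3·(2M3+M4)/6=3805/1269
seg 4: a=0, c=M4/2=976/423, d=(M5−M4)/(6·1)=-976/1269, b=Δ4−h4·(2M4+M5)/6=-683/1269
t_q=13/2 → seg 2, τ=3/2; S=-5+859/423·τ+5038/1269·τ²+-1577/1269·τ³=1047/376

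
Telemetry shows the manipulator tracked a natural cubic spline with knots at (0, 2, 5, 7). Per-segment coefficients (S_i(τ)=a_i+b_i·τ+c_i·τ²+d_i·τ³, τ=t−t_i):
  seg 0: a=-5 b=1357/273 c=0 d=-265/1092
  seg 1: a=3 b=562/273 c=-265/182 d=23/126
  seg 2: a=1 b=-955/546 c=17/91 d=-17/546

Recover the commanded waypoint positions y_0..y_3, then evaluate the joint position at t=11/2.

y_0=-5 y_1=3 y_2=1 y_3=-2
S(11/2) = 35/208

y_0 = S_0(0) = a_0 = -5
y_1 = S_1(0) = a_1 = 3
y_2 = S_2(0) = a_2 = 1
y_3 = S_2(2) = -2
t_q=11/2 is in segment 2 (τ=1/2); S_2(τ)=35/208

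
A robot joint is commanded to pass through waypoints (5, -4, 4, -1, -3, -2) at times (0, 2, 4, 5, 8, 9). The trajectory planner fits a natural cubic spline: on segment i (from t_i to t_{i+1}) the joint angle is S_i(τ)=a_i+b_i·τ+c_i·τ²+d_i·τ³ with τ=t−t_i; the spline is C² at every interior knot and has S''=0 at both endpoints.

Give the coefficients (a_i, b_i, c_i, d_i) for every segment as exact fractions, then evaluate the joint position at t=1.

  seg 0: a=5 b=-13631/1767 c=0 d=11359/14136
  seg 1: a=-4 b=6815/3534 c=11359/2356 d=-6689/3534
  seg 2: a=4 b=-5299/3534 c=-15397/2356 d=21449/7068
  seg 3: a=-1 b=-38633/7068 c=1513/589 d=-761/2356
  seg 4: a=-3 b=4331/3534 c=-797/2356 d=797/7068
S(1) = -9003/4712

Δ: Δ0=-9/2, Δ1=4, Δ2=-5, Δ3=-2/3, Δ4=1
row 1: diag=8, rhs=51; c'=1/4, d'=51/8
row 2: denom=6−2·1/4=11/2; d'=(-54−2·51/8)/(11/2)=-267/22
row 3: denom=8−1·2/11=86/11; d'=(26−1·-267/22)/(86/11)=839/172
row 4: denom=8−3·33/86=589/86; d'=(10−3·839/172)/(589/86)=-797/1178
back: M4=-797/1178
back: M3=839/172−33/86·-797/1178=3026/589
back: M2=-267/22−2/11·3026/589=-15397/1178
back: M1=51/8−1/4·-15397/1178=11359/1178
M: M0=0, M1=11359/1178, M2=-15397/1178, M3=3026/589, M4=-797/1178, M5=0
seg 0: a=5, c=M0/2=0, d=(M1−M0)/(6·2)=11359/14136, b=Δ0−h0·(2M0+M1)/6=-13631/1767
seg 1: a=-4, c=M1/2=11359/2356, d=(M2−M1)/(6·2)=-6689/3534, b=Δ1−h1·(2M1+M2)/6=6815/3534
seg 2: a=4, c=M2/2=-15397/2356, d=(M3−M2)/(6·1)=21449/7068, b=Δ2−h2·(2M2+M3)/6=-5299/3534
seg 3: a=-1, c=M3/2=1513/589, d=(M4−M3)/(6·3)=-761/2356, b=Δ3−h3·(2M3+M4)/6=-38633/7068
seg 4: a=-3, c=M4/2=-797/2356, d=(M5−M4)/(6·1)=797/7068, b=Δ4−h4·(2M4+M5)/6=4331/3534
t_q=1 → seg 0, τ=1; S=5+-13631/1767·τ+0·τ²+11359/14136·τ³=-9003/4712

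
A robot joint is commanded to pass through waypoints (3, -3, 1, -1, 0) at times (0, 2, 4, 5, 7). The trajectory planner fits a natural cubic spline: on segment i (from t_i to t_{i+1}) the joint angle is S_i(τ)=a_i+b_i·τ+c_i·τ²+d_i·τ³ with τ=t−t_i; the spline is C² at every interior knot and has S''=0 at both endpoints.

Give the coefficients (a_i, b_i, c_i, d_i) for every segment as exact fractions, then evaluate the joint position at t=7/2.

  seg 0: a=3 b=-153/32 c=0 d=57/128
  seg 1: a=-3 b=9/16 c=171/64 d=-125/128
  seg 2: a=1 b=-15/32 c=-51/16 d=53/32
  seg 3: a=-1 b=-15/8 c=57/32 d=-19/64
S(7/2) = 573/1024

Δ: Δ0=-3, Δ1=2, Δ2=-2, Δ3=1/2
row 1: diag=8, rhs=30; c'=1/4, d'=15/4
row 2: denom=6−2·1/4=11/2; d'=(-24−2·15/4)/(11/2)=-63/11
row 3: denom=6−1·2/11=64/11; d'=(15−1·-63/11)/(64/11)=57/16
back: M3=57/16
back: M2=-63/11−2/11·57/16=-51/8
back: M1=15/4−1/4·-51/8=171/32
M: M0=0, M1=171/32, M2=-51/8, M3=57/16, M4=0
seg 0: a=3, c=M0/2=0, d=(M1−M0)/(6·2)=57/128, b=Δ0−h0·(2M0+M1)/6=-153/32
seg 1: a=-3, c=M1/2=171/64, d=(M2−M1)/(6·2)=-125/128, b=Δ1−h1·(2M1+M2)/6=9/16
seg 2: a=1, c=M2/2=-51/16, d=(M3−M2)/(6·1)=53/32, b=Δ2−h2·(2M2+M3)/6=-15/32
seg 3: a=-1, c=M3/2=57/32, d=(M4−M3)/(6·2)=-19/64, b=Δ3−h3·(2M3+M4)/6=-15/8
t_q=7/2 → seg 1, τ=3/2; S=-3+9/16·τ+171/64·τ²+-125/128·τ³=573/1024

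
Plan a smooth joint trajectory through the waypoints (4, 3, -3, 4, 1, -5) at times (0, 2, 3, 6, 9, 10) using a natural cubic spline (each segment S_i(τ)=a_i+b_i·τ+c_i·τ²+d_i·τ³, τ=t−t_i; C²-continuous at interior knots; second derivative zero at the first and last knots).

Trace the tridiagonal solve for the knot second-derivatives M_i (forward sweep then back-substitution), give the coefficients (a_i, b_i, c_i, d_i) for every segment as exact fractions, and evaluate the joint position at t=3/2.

  seg 0: a=4 b=13111/7314 c=0 d=-2096/3657
  seg 1: a=3 b=-37193/7314 c=-4192/1219 d=18461/7314
  seg 2: a=-3 b=-16057/3657 c=10077/2438 d=-41513/65826
  seg 3: a=4 b=24733/7314 c=-5641/3657 d=1799/65826
  seg 4: a=1 b=-18781/3657 c=-3161/2438 d=3161/7314
S(3/2) = 23183/4876

Δ: Δ0=-1/2, Δ1=-6, Δ2=7/3, Δ3=-1, Δ4=-6
row 1: diag=6, rhs=-33; c'=1/6, d'=-11/2
row 2: denom=8−1·1/6=47/6; d'=(50−1·-11/2)/(47/6)=333/47
row 3: denom=12−3·18/47=510/47; d'=(-20−3·333/47)/(510/47)=-1939/510
row 4: denom=8−3·47/170=1219/170; d'=(-30−3·-1939/510)/(1219/170)=-3161/1219
back: M4=-3161/1219
back: M3=-1939/510−47/170·-3161/1219=-11282/3657
back: M2=333/47−18/47·-11282/3657=10077/1219
back: M1=-11/2−1/6·10077/1219=-8384/1219
M: M0=0, M1=-8384/1219, M2=10077/1219, M3=-11282/3657, M4=-3161/1219, M5=0
seg 0: a=4, c=M0/2=0, d=(M1−M0)/(6·2)=-2096/3657, b=Δ0−h0·(2M0+M1)/6=13111/7314
seg 1: a=3, c=M1/2=-4192/1219, d=(M2−M1)/(6·1)=18461/7314, b=Δ1−h1·(2M1+M2)/6=-37193/7314
seg 2: a=-3, c=M2/2=10077/2438, d=(M3−M2)/(6·3)=-41513/65826, b=Δ2−h2·(2M2+M3)/6=-16057/3657
seg 3: a=4, c=M3/2=-5641/3657, d=(M4−M3)/(6·3)=1799/65826, b=Δ3−h3·(2M3+M4)/6=24733/7314
seg 4: a=1, c=M4/2=-3161/2438, d=(M5−M4)/(6·1)=3161/7314, b=Δ4−h4·(2M4+M5)/6=-18781/3657
t_q=3/2 → seg 0, τ=3/2; S=4+13111/7314·τ+0·τ²+-2096/3657·τ³=23183/4876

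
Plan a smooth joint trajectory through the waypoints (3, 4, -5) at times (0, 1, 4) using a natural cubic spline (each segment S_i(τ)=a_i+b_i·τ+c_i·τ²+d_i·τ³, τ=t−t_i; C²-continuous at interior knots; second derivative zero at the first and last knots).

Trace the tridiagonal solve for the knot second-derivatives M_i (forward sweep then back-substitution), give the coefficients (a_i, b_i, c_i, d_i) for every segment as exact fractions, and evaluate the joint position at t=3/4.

Δ: Δ0=1, Δ1=-3
row 1: diag=8, rhs=-24; c'=3/8, d'=-3
back: M1=-3
M: M0=0, M1=-3, M2=0
seg 0: a=3, c=M0/2=0, d=(M1−M0)/(6·1)=-1/2, b=Δ0−h0·(2M0+M1)/6=3/2
seg 1: a=4, c=M1/2=-3/2, d=(M2−M1)/(6·3)=1/6, b=Δ1−h1·(2M1+M2)/6=0
t_q=3/4 → seg 0, τ=3/4; S=3+3/2·τ+0·τ²+-1/2·τ³=501/128

  seg 0: a=3 b=3/2 c=0 d=-1/2
  seg 1: a=4 b=0 c=-3/2 d=1/6
S(3/4) = 501/128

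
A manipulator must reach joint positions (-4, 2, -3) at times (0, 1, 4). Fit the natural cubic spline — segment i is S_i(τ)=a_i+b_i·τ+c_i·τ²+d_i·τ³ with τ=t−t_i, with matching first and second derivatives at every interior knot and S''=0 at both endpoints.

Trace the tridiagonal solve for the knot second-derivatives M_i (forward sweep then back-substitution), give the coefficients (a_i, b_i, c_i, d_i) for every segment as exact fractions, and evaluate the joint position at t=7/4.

  seg 0: a=-4 b=167/24 c=0 d=-23/24
  seg 1: a=2 b=49/12 c=-23/8 d=23/72
S(7/4) = 1833/512

Δ: Δ0=6, Δ1=-5/3
row 1: diag=8, rhs=-46; c'=3/8, d'=-23/4
back: M1=-23/4
M: M0=0, M1=-23/4, M2=0
seg 0: a=-4, c=M0/2=0, d=(M1−M0)/(6·1)=-23/24, b=Δ0−h0·(2M0+M1)/6=167/24
seg 1: a=2, c=M1/2=-23/8, d=(M2−M1)/(6·3)=23/72, b=Δ1−h1·(2M1+M2)/6=49/12
t_q=7/4 → seg 1, τ=3/4; S=2+49/12·τ+-23/8·τ²+23/72·τ³=1833/512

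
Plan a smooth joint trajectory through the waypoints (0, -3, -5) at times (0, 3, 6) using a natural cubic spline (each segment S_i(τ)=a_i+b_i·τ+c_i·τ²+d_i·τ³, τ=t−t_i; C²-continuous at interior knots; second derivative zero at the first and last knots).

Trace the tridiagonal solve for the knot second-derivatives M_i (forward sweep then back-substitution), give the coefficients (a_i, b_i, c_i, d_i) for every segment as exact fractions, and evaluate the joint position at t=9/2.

Δ: Δ0=-1, Δ1=-2/3
row 1: diag=12, rhs=2; c'=1/4, d'=1/6
back: M1=1/6
M: M0=0, M1=1/6, M2=0
seg 0: a=0, c=M0/2=0, d=(M1−M0)/(6·3)=1/108, b=Δ0−h0·(2M0+M1)/6=-13/12
seg 1: a=-3, c=M1/2=1/12, d=(M2−M1)/(6·3)=-1/108, b=Δ1−h1·(2M1+M2)/6=-5/6
t_q=9/2 → seg 1, τ=3/2; S=-3+-5/6·τ+1/12·τ²+-1/108·τ³=-131/32

  seg 0: a=0 b=-13/12 c=0 d=1/108
  seg 1: a=-3 b=-5/6 c=1/12 d=-1/108
S(9/2) = -131/32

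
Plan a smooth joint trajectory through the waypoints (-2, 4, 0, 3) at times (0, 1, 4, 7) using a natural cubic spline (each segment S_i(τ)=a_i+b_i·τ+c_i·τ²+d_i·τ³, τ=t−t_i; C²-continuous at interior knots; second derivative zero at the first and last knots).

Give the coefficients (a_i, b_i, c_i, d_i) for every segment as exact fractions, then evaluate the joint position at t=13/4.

Δ: Δ0=6, Δ1=-4/3, Δ2=1
row 1: diag=8, rhs=-44; c'=3/8, d'=-11/2
row 2: denom=12−3·3/8=87/8; d'=(14−3·-11/2)/(87/8)=244/87
back: M2=244/87
back: M1=-11/2−3/8·244/87=-190/29
M: M0=0, M1=-190/29, M2=244/87, M3=0
seg 0: a=-2, c=M0/2=0, d=(M1−M0)/(6·1)=-95/87, b=Δ0−h0·(2M0+M1)/6=617/87
seg 1: a=4, c=M1/2=-95/29, d=(M2−M1)/(6·3)=407/783, b=Δ1−h1·(2M1+M2)/6=332/87
seg 2: a=0, c=M2/2=122/87, d=(M3−M2)/(6·3)=-122/783, b=Δ2−h2·(2M2+M3)/6=-157/87
t_q=13/4 → seg 1, τ=9/4; S=4+332/87·τ+-95/29·τ²+407/783·τ³=3569/1856

  seg 0: a=-2 b=617/87 c=0 d=-95/87
  seg 1: a=4 b=332/87 c=-95/29 d=407/783
  seg 2: a=0 b=-157/87 c=122/87 d=-122/783
S(13/4) = 3569/1856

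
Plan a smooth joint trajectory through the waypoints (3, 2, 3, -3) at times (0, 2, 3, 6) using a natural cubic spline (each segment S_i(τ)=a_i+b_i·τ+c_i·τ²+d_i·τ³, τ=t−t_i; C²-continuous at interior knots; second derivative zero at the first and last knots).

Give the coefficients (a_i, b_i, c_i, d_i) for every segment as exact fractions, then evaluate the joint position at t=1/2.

  seg 0: a=3 b=-107/94 c=0 d=15/94
  seg 1: a=2 b=73/94 c=45/47 d=-69/94
  seg 2: a=3 b=23/47 c=-117/94 d=13/94
S(1/2) = 1843/752

Δ: Δ0=-1/2, Δ1=1, Δ2=-2
row 1: diag=6, rhs=9; c'=1/6, d'=3/2
row 2: denom=8−1·1/6=47/6; d'=(-18−1·3/2)/(47/6)=-117/47
back: M2=-117/47
back: M1=3/2−1/6·-117/47=90/47
M: M0=0, M1=90/47, M2=-117/47, M3=0
seg 0: a=3, c=M0/2=0, d=(M1−M0)/(6·2)=15/94, b=Δ0−h0·(2M0+M1)/6=-107/94
seg 1: a=2, c=M1/2=45/47, d=(M2−M1)/(6·1)=-69/94, b=Δ1−h1·(2M1+M2)/6=73/94
seg 2: a=3, c=M2/2=-117/94, d=(M3−M2)/(6·3)=13/94, b=Δ2−h2·(2M2+M3)/6=23/47
t_q=1/2 → seg 0, τ=1/2; S=3+-107/94·τ+0·τ²+15/94·τ³=1843/752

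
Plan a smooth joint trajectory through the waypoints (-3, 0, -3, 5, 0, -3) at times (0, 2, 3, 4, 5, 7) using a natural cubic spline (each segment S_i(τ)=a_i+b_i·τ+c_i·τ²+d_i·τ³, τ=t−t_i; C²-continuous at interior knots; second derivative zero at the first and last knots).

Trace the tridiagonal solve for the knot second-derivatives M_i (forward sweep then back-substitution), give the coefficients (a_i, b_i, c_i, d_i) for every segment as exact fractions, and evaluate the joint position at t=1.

  seg 0: a=-3 b=4365/986 c=0 d=-1443/1972
  seg 1: a=0 b=-4293/986 c=-4329/986 d=2832/493
  seg 2: a=-3 b=4041/986 c=12663/986 d=-152/17
  seg 3: a=5 b=2919/986 c=-13785/986 d=2968/493
  seg 4: a=0 b=-6843/986 c=4023/986 d=-1341/1972
S(1) = 1371/1972

Δ: Δ0=3/2, Δ1=-3, Δ2=8, Δ3=-5, Δ4=-3/2
row 1: diag=6, rhs=-27; c'=1/6, d'=-9/2
row 2: denom=4−1·1/6=23/6; d'=(66−1·-9/2)/(23/6)=423/23
row 3: denom=4−1·6/23=86/23; d'=(-78−1·423/23)/(86/23)=-2217/86
row 4: denom=6−1·23/86=493/86; d'=(21−1·-2217/86)/(493/86)=4023/493
back: M4=4023/493
back: M3=-2217/86−23/86·4023/493=-13785/493
back: M2=423/23−6/23·-13785/493=12663/493
back: M1=-9/2−1/6·12663/493=-4329/493
M: M0=0, M1=-4329/493, M2=12663/493, M3=-13785/493, M4=4023/493, M5=0
seg 0: a=-3, c=M0/2=0, d=(M1−M0)/(6·2)=-1443/1972, b=Δ0−h0·(2M0+M1)/6=4365/986
seg 1: a=0, c=M1/2=-4329/986, d=(M2−M1)/(6·1)=2832/493, b=Δ1−h1·(2M1+M2)/6=-4293/986
seg 2: a=-3, c=M2/2=12663/986, d=(M3−M2)/(6·1)=-152/17, b=Δ2−h2·(2M2+M3)/6=4041/986
seg 3: a=5, c=M3/2=-13785/986, d=(M4−M3)/(6·1)=2968/493, b=Δ3−h3·(2M3+M4)/6=2919/986
seg 4: a=0, c=M4/2=4023/986, d=(M5−M4)/(6·2)=-1341/1972, b=Δ4−h4·(2M4+M5)/6=-6843/986
t_q=1 → seg 0, τ=1; S=-3+4365/986·τ+0·τ²+-1443/1972·τ³=1371/1972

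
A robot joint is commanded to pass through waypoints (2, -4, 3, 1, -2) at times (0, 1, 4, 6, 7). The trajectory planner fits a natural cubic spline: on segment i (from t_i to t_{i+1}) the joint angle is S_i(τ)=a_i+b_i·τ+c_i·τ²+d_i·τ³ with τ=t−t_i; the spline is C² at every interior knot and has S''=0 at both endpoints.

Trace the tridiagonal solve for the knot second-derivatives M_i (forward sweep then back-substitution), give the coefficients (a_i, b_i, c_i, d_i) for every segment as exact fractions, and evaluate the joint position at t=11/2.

Δ: Δ0=-6, Δ1=7/3, Δ2=-1, Δ3=-3
row 1: diag=8, rhs=50; c'=3/8, d'=25/4
row 2: denom=10−3·3/8=71/8; d'=(-20−3·25/4)/(71/8)=-310/71
row 3: denom=6−2·16/71=394/71; d'=(-12−2·-310/71)/(394/71)=-116/197
back: M3=-116/197
back: M2=-310/71−16/71·-116/197=-834/197
back: M1=25/4−3/8·-834/197=1544/197
M: M0=0, M1=1544/197, M2=-834/197, M3=-116/197, M4=0
seg 0: a=2, c=M0/2=0, d=(M1−M0)/(6·1)=772/591, b=Δ0−h0·(2M0+M1)/6=-4318/591
seg 1: a=-4, c=M1/2=772/197, d=(M2−M1)/(6·3)=-1189/1773, b=Δ1−h1·(2M1+M2)/6=-2002/591
seg 2: a=3, c=M2/2=-417/197, d=(M3−M2)/(6·2)=359/1182, b=Δ2−h2·(2M2+M3)/6=1193/591
seg 3: a=1, c=M3/2=-58/197, d=(M4−M3)/(6·1)=58/591, b=Δ3−h3·(2M3+M4)/6=-1657/591
t_q=11/2 → seg 2, τ=3/2; S=3+1193/591·τ+-417/197·τ²+359/1182·τ³=7219/3152

  seg 0: a=2 b=-4318/591 c=0 d=772/591
  seg 1: a=-4 b=-2002/591 c=772/197 d=-1189/1773
  seg 2: a=3 b=1193/591 c=-417/197 d=359/1182
  seg 3: a=1 b=-1657/591 c=-58/197 d=58/591
S(11/2) = 7219/3152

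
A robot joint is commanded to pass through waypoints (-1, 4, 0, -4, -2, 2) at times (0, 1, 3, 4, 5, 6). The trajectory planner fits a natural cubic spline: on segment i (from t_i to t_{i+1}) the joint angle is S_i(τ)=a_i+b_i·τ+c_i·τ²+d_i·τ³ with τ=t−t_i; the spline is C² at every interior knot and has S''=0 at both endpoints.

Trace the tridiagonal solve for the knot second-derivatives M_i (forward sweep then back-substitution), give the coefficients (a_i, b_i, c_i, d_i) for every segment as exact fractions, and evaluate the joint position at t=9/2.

  seg 0: a=-1 b=463/76 c=0 d=-83/76
  seg 1: a=4 b=107/38 c=-249/76 d=33/76
  seg 2: a=0 b=-193/38 c=-51/76 d=7/4
  seg 3: a=-4 b=-89/76 c=87/19 d=-107/76
  seg 4: a=-2 b=143/38 c=27/76 d=-9/76
S(9/2) = -2199/608

Δ: Δ0=5, Δ1=-2, Δ2=-4, Δ3=2, Δ4=4
row 1: diag=6, rhs=-42; c'=1/3, d'=-7
row 2: denom=6−2·1/3=16/3; d'=(-12−2·-7)/(16/3)=3/8
row 3: denom=4−1·3/16=61/16; d'=(36−1·3/8)/(61/16)=570/61
row 4: denom=4−1·16/61=228/61; d'=(12−1·570/61)/(228/61)=27/38
back: M4=27/38
back: M3=570/61−16/61·27/38=174/19
back: M2=3/8−3/16·174/19=-51/38
back: M1=-7−1/3·-51/38=-249/38
M: M0=0, M1=-249/38, M2=-51/38, M3=174/19, M4=27/38, M5=0
seg 0: a=-1, c=M0/2=0, d=(M1−M0)/(6·1)=-83/76, b=Δ0−h0·(2M0+M1)/6=463/76
seg 1: a=4, c=M1/2=-249/76, d=(M2−M1)/(6·2)=33/76, b=Δ1−h1·(2M1+M2)/6=107/38
seg 2: a=0, c=M2/2=-51/76, d=(M3−M2)/(6·1)=7/4, b=Δ2−h2·(2M2+M3)/6=-193/38
seg 3: a=-4, c=M3/2=87/19, d=(M4−M3)/(6·1)=-107/76, b=Δ3−h3·(2M3+M4)/6=-89/76
seg 4: a=-2, c=M4/2=27/76, d=(M5−M4)/(6·1)=-9/76, b=Δ4−h4·(2M4+M5)/6=143/38
t_q=9/2 → seg 3, τ=1/2; S=-4+-89/76·τ+87/19·τ²+-107/76·τ³=-2199/608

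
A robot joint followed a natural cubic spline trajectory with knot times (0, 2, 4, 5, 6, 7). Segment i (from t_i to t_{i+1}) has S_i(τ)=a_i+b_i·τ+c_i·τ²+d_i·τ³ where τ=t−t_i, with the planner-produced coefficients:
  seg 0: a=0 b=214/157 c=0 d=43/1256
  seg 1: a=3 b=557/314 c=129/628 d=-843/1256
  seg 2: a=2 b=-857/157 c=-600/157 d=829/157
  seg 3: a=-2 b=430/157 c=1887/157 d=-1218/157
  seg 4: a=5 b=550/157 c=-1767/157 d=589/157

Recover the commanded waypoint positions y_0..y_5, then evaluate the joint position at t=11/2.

y_0=0 y_1=3 y_2=2 y_3=-2 y_4=5 y_5=1
S(11/2) = 441/314

y_0 = S_0(0) = a_0 = 0
y_1 = S_1(0) = a_1 = 3
y_2 = S_2(0) = a_2 = 2
y_3 = S_3(0) = a_3 = -2
y_4 = S_4(0) = a_4 = 5
y_5 = S_4(1) = 1
t_q=11/2 is in segment 3 (τ=1/2); S_3(τ)=441/314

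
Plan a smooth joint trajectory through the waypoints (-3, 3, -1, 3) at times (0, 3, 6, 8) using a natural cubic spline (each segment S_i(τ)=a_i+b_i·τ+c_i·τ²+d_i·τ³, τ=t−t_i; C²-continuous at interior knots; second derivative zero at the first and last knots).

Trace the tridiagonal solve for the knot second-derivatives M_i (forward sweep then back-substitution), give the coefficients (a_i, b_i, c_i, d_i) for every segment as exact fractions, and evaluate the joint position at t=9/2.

Δ: Δ0=2, Δ1=-4/3, Δ2=2
row 1: diag=12, rhs=-20; c'=1/4, d'=-5/3
row 2: denom=10−3·1/4=37/4; d'=(20−3·-5/3)/(37/4)=100/37
back: M2=100/37
back: M1=-5/3−1/4·100/37=-260/111
M: M0=0, M1=-260/111, M2=100/37, M3=0
seg 0: a=-3, c=M0/2=0, d=(M1−M0)/(6·3)=-130/999, b=Δ0−h0·(2M0+M1)/6=352/111
seg 1: a=3, c=M1/2=-130/111, d=(M2−M1)/(6·3)=280/999, b=Δ1−h1·(2M1+M2)/6=-38/111
seg 2: a=-1, c=M2/2=50/37, d=(M3−M2)/(6·2)=-25/111, b=Δ2−h2·(2M2+M3)/6=22/111
t_q=9/2 → seg 1, τ=3/2; S=3+-38/111·τ+-130/111·τ²+280/999·τ³=59/74

  seg 0: a=-3 b=352/111 c=0 d=-130/999
  seg 1: a=3 b=-38/111 c=-130/111 d=280/999
  seg 2: a=-1 b=22/111 c=50/37 d=-25/111
S(9/2) = 59/74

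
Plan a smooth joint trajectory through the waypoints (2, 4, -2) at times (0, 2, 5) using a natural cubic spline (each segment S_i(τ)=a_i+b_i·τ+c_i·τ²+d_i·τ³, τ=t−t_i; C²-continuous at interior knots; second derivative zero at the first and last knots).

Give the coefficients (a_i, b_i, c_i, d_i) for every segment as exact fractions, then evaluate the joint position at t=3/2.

  seg 0: a=2 b=8/5 c=0 d=-3/20
  seg 1: a=4 b=-1/5 c=-9/10 d=1/10
S(3/2) = 623/160

Δ: Δ0=1, Δ1=-2
row 1: diag=10, rhs=-18; c'=3/10, d'=-9/5
back: M1=-9/5
M: M0=0, M1=-9/5, M2=0
seg 0: a=2, c=M0/2=0, d=(M1−M0)/(6·2)=-3/20, b=Δ0−h0·(2M0+M1)/6=8/5
seg 1: a=4, c=M1/2=-9/10, d=(M2−M1)/(6·3)=1/10, b=Δ1−h1·(2M1+M2)/6=-1/5
t_q=3/2 → seg 0, τ=3/2; S=2+8/5·τ+0·τ²+-3/20·τ³=623/160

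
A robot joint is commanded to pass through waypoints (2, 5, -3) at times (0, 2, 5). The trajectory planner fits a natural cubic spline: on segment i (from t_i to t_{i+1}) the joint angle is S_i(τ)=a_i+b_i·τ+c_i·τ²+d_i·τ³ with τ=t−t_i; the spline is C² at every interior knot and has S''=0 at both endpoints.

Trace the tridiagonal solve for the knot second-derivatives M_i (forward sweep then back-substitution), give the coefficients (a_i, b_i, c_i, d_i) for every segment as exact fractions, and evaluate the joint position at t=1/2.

  seg 0: a=2 b=7/3 c=0 d=-5/24
  seg 1: a=5 b=-1/6 c=-5/4 d=5/36
S(1/2) = 201/64

Δ: Δ0=3/2, Δ1=-8/3
row 1: diag=10, rhs=-25; c'=3/10, d'=-5/2
back: M1=-5/2
M: M0=0, M1=-5/2, M2=0
seg 0: a=2, c=M0/2=0, d=(M1−M0)/(6·2)=-5/24, b=Δ0−h0·(2M0+M1)/6=7/3
seg 1: a=5, c=M1/2=-5/4, d=(M2−M1)/(6·3)=5/36, b=Δ1−h1·(2M1+M2)/6=-1/6
t_q=1/2 → seg 0, τ=1/2; S=2+7/3·τ+0·τ²+-5/24·τ³=201/64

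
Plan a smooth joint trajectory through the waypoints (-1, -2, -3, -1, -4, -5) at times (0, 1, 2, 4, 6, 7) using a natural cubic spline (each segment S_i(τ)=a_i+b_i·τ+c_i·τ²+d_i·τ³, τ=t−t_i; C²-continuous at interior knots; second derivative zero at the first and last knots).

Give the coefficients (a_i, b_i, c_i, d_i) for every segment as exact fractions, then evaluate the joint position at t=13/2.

  seg 0: a=-1 b=-199/229 c=0 d=-30/229
  seg 1: a=-2 b=-289/229 c=-90/229 d=150/229
  seg 2: a=-3 b=-19/229 c=360/229 d=-118/229
  seg 3: a=-1 b=5/229 c=-348/229 d=695/1832
  seg 4: a=-4 b=-689/458 c=693/916 d=-231/916
S(13/2) = -33669/7328

Δ: Δ0=-1, Δ1=-1, Δ2=1, Δ3=-3/2, Δ4=-1
row 1: diag=4, rhs=0; c'=1/4, d'=0
row 2: denom=6−1·1/4=23/4; d'=(12−1·0)/(23/4)=48/23
row 3: denom=8−2·8/23=168/23; d'=(-15−2·48/23)/(168/23)=-21/8
row 4: denom=6−2·23/84=229/42; d'=(3−2·-21/8)/(229/42)=693/458
back: M4=693/458
back: M3=-21/8−23/84·693/458=-696/229
back: M2=48/23−8/23·-696/229=720/229
back: M1=0−1/4·720/229=-180/229
M: M0=0, M1=-180/229, M2=720/229, M3=-696/229, M4=693/458, M5=0
seg 0: a=-1, c=M0/2=0, d=(M1−M0)/(6·1)=-30/229, b=Δ0−h0·(2M0+M1)/6=-199/229
seg 1: a=-2, c=M1/2=-90/229, d=(M2−M1)/(6·1)=150/229, b=Δ1−h1·(2M1+M2)/6=-289/229
seg 2: a=-3, c=M2/2=360/229, d=(M3−M2)/(6·2)=-118/229, b=Δ2−h2·(2M2+M3)/6=-19/229
seg 3: a=-1, c=M3/2=-348/229, d=(M4−M3)/(6·2)=695/1832, b=Δ3−h3·(2M3+M4)/6=5/229
seg 4: a=-4, c=M4/2=693/916, d=(M5−M4)/(6·1)=-231/916, b=Δ4−h4·(2M4+M5)/6=-689/458
t_q=13/2 → seg 4, τ=1/2; S=-4+-689/458·τ+693/916·τ²+-231/916·τ³=-33669/7328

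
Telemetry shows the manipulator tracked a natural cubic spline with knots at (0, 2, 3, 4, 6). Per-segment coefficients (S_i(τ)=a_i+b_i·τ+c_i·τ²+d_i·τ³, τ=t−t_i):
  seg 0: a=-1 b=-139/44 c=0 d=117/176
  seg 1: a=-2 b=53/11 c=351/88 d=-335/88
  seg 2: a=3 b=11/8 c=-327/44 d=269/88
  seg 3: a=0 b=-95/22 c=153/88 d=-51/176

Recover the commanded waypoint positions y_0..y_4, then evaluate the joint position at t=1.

y_0=-1 y_1=-2 y_2=3 y_3=0 y_4=-4
S(1) = -615/176

y_0 = S_0(0) = a_0 = -1
y_1 = S_1(0) = a_1 = -2
y_2 = S_2(0) = a_2 = 3
y_3 = S_3(0) = a_3 = 0
y_4 = S_3(2) = -4
t_q=1 is in segment 0 (τ=1); S_0(τ)=-615/176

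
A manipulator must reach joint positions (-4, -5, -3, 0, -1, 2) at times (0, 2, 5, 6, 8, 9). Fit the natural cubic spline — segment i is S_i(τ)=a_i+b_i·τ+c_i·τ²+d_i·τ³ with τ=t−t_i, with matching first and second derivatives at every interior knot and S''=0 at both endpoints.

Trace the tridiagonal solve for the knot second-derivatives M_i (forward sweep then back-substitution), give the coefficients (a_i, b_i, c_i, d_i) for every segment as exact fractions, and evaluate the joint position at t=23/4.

  seg 0: a=-4 b=-115/237 c=0 d=-7/1896
  seg 1: a=-5 b=-251/474 c=-7/316 d=133/948
  seg 2: a=-3 b=2963/948 c=98/79 d=-1295/948
  seg 3: a=0 b=715/474 c=-903/316 d=1757/1896
  seg 4: a=-1 b=284/237 c=427/158 d=-427/474
S(23/4) = -10807/20224

Δ: Δ0=-1/2, Δ1=2/3, Δ2=3, Δ3=-1/2, Δ4=3
row 1: diag=10, rhs=7; c'=3/10, d'=7/10
row 2: denom=8−3·3/10=71/10; d'=(14−3·7/10)/(71/10)=119/71
row 3: denom=6−1·10/71=416/71; d'=(-21−1·119/71)/(416/71)=-805/208
row 4: denom=6−2·71/208=553/104; d'=(21−2·-805/208)/(553/104)=427/79
back: M4=427/79
back: M3=-805/208−71/208·427/79=-903/158
back: M2=119/71−10/71·-903/158=196/79
back: M1=7/10−3/10·196/79=-7/158
M: M0=0, M1=-7/158, M2=196/79, M3=-903/158, M4=427/79, M5=0
seg 0: a=-4, c=M0/2=0, d=(M1−M0)/(6·2)=-7/1896, b=Δ0−h0·(2M0+M1)/6=-115/237
seg 1: a=-5, c=M1/2=-7/316, d=(M2−M1)/(6·3)=133/948, b=Δ1−h1·(2M1+M2)/6=-251/474
seg 2: a=-3, c=M2/2=98/79, d=(M3−M2)/(6·1)=-1295/948, b=Δ2−h2·(2M2+M3)/6=2963/948
seg 3: a=0, c=M3/2=-903/316, d=(M4−M3)/(6·2)=1757/1896, b=Δ3−h3·(2M3+M4)/6=715/474
seg 4: a=-1, c=M4/2=427/158, d=(M5−M4)/(6·1)=-427/474, b=Δ4−h4·(2M4+M5)/6=284/237
t_q=23/4 → seg 2, τ=3/4; S=-3+2963/948·τ+98/79·τ²+-1295/948·τ³=-10807/20224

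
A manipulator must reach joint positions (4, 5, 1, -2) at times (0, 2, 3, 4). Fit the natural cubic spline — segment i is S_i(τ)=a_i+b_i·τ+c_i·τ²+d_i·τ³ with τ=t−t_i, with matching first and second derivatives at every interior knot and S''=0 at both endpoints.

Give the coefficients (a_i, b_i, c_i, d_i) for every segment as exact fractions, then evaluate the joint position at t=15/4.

  seg 0: a=4 b=99/46 c=0 d=-19/46
  seg 1: a=5 b=-129/46 c=-57/23 d=59/46
  seg 2: a=1 b=-90/23 c=63/46 d=-21/46
S(15/4) = -3995/2944

Δ: Δ0=1/2, Δ1=-4, Δ2=-3
row 1: diag=6, rhs=-27; c'=1/6, d'=-9/2
row 2: denom=4−1·1/6=23/6; d'=(6−1·-9/2)/(23/6)=63/23
back: M2=63/23
back: M1=-9/2−1/6·63/23=-114/23
M: M0=0, M1=-114/23, M2=63/23, M3=0
seg 0: a=4, c=M0/2=0, d=(M1−M0)/(6·2)=-19/46, b=Δ0−h0·(2M0+M1)/6=99/46
seg 1: a=5, c=M1/2=-57/23, d=(M2−M1)/(6·1)=59/46, b=Δ1−h1·(2M1+M2)/6=-129/46
seg 2: a=1, c=M2/2=63/46, d=(M3−M2)/(6·1)=-21/46, b=Δ2−h2·(2M2+M3)/6=-90/23
t_q=15/4 → seg 2, τ=3/4; S=1+-90/23·τ+63/46·τ²+-21/46·τ³=-3995/2944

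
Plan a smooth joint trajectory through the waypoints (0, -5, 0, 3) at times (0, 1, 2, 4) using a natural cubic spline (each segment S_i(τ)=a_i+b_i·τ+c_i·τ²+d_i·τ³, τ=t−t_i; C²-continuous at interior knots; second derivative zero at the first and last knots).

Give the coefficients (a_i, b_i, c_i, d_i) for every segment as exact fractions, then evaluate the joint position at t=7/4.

  seg 0: a=0 b=-357/46 c=0 d=127/46
  seg 1: a=-5 b=12/23 c=381/46 d=-175/46
  seg 2: a=0 b=261/46 c=-72/23 d=12/23
S(7/4) = -199/128

Δ: Δ0=-5, Δ1=5, Δ2=3/2
row 1: diag=4, rhs=60; c'=1/4, d'=15
row 2: denom=6−1·1/4=23/4; d'=(-21−1·15)/(23/4)=-144/23
back: M2=-144/23
back: M1=15−1/4·-144/23=381/23
M: M0=0, M1=381/23, M2=-144/23, M3=0
seg 0: a=0, c=M0/2=0, d=(M1−M0)/(6·1)=127/46, b=Δ0−h0·(2M0+M1)/6=-357/46
seg 1: a=-5, c=M1/2=381/46, d=(M2−M1)/(6·1)=-175/46, b=Δ1−h1·(2M1+M2)/6=12/23
seg 2: a=0, c=M2/2=-72/23, d=(M3−M2)/(6·2)=12/23, b=Δ2−h2·(2M2+M3)/6=261/46
t_q=7/4 → seg 1, τ=3/4; S=-5+12/23·τ+381/46·τ²+-175/46·τ³=-199/128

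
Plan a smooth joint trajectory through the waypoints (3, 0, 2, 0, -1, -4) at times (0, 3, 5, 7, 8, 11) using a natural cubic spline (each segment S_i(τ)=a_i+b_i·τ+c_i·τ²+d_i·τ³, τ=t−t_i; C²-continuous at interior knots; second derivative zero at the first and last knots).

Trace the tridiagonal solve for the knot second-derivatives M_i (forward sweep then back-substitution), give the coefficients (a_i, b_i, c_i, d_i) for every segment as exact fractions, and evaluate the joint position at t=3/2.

  seg 0: a=3 b=-490/271 c=0 d=73/813
  seg 1: a=0 b=167/271 c=219/271 d=-167/542
  seg 2: a=2 b=41/271 c=-282/271 d=63/271
  seg 3: a=0 b=-331/271 c=96/271 d=-36/271
  seg 4: a=-1 b=-247/271 c=-12/271 d=4/813
S(3/2) = 1281/2168

Δ: Δ0=-1, Δ1=1, Δ2=-1, Δ3=-1, Δ4=-1
row 1: diag=10, rhs=12; c'=1/5, d'=6/5
row 2: denom=8−2·1/5=38/5; d'=(-12−2·6/5)/(38/5)=-36/19
row 3: denom=6−2·5/19=104/19; d'=(0−2·-36/19)/(104/19)=9/13
row 4: denom=8−1·19/104=813/104; d'=(0−1·9/13)/(813/104)=-24/271
back: M4=-24/271
back: M3=9/13−19/104·-24/271=192/271
back: M2=-36/19−5/19·192/271=-564/271
back: M1=6/5−1/5·-564/271=438/271
M: M0=0, M1=438/271, M2=-564/271, M3=192/271, M4=-24/271, M5=0
seg 0: a=3, c=M0/2=0, d=(M1−M0)/(6·3)=73/813, b=Δ0−h0·(2M0+M1)/6=-490/271
seg 1: a=0, c=M1/2=219/271, d=(M2−M1)/(6·2)=-167/542, b=Δ1−h1·(2M1+M2)/6=167/271
seg 2: a=2, c=M2/2=-282/271, d=(M3−M2)/(6·2)=63/271, b=Δ2−h2·(2M2+M3)/6=41/271
seg 3: a=0, c=M3/2=96/271, d=(M4−M3)/(6·1)=-36/271, b=Δ3−h3·(2M3+M4)/6=-331/271
seg 4: a=-1, c=M4/2=-12/271, d=(M5−M4)/(6·3)=4/813, b=Δ4−h4·(2M4+M5)/6=-247/271
t_q=3/2 → seg 0, τ=3/2; S=3+-490/271·τ+0·τ²+73/813·τ³=1281/2168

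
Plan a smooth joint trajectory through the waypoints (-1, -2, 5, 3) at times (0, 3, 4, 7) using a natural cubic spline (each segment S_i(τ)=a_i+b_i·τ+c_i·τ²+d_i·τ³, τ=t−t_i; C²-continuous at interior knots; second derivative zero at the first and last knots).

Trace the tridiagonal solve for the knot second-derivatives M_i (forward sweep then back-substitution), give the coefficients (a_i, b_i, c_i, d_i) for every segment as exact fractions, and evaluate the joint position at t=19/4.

  seg 0: a=-1 b=-220/63 c=0 d=199/567
  seg 1: a=-2 b=377/63 c=199/63 d=-15/7
  seg 2: a=5 b=370/63 c=-206/63 d=206/567
S(19/4) = 247/32

Δ: Δ0=-1/3, Δ1=7, Δ2=-2/3
row 1: diag=8, rhs=44; c'=1/8, d'=11/2
row 2: denom=8−1·1/8=63/8; d'=(-46−1·11/2)/(63/8)=-412/63
back: M2=-412/63
back: M1=11/2−1/8·-412/63=398/63
M: M0=0, M1=398/63, M2=-412/63, M3=0
seg 0: a=-1, c=M0/2=0, d=(M1−M0)/(6·3)=199/567, b=Δ0−h0·(2M0+M1)/6=-220/63
seg 1: a=-2, c=M1/2=199/63, d=(M2−M1)/(6·1)=-15/7, b=Δ1−h1·(2M1+M2)/6=377/63
seg 2: a=5, c=M2/2=-206/63, d=(M3−M2)/(6·3)=206/567, b=Δ2−h2·(2M2+M3)/6=370/63
t_q=19/4 → seg 2, τ=3/4; S=5+370/63·τ+-206/63·τ²+206/567·τ³=247/32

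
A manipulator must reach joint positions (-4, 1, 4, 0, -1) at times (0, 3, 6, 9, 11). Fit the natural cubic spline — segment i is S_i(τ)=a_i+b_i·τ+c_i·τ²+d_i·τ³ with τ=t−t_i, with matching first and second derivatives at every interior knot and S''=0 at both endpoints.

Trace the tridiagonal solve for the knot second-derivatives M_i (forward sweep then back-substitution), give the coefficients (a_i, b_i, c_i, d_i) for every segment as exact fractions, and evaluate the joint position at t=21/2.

  seg 0: a=-4 b=1373/828 c=0 d=7/7452
  seg 1: a=1 b=697/414 c=7/828 d=-587/7452
  seg 2: a=4 b=-325/828 c=-145/207 d=961/7452
  seg 3: a=0 b=-461/414 c=127/276 d=-127/1656
S(21/2) = -3947/4416

Δ: Δ0=5/3, Δ1=1, Δ2=-4/3, Δ3=-1/2
row 1: diag=12, rhs=-4; c'=1/4, d'=-1/3
row 2: denom=12−3·1/4=45/4; d'=(-14−3·-1/3)/(45/4)=-52/45
row 3: denom=10−3·4/15=46/5; d'=(5−3·-52/45)/(46/5)=127/138
back: M3=127/138
back: M2=-52/45−4/15·127/138=-290/207
back: M1=-1/3−1/4·-290/207=7/414
M: M0=0, M1=7/414, M2=-290/207, M3=127/138, M4=0
seg 0: a=-4, c=M0/2=0, d=(M1−M0)/(6·3)=7/7452, b=Δ0−h0·(2M0+M1)/6=1373/828
seg 1: a=1, c=M1/2=7/828, d=(M2−M1)/(6·3)=-587/7452, b=Δ1−h1·(2M1+M2)/6=697/414
seg 2: a=4, c=M2/2=-145/207, d=(M3−M2)/(6·3)=961/7452, b=Δ2−h2·(2M2+M3)/6=-325/828
seg 3: a=0, c=M3/2=127/276, d=(M4−M3)/(6·2)=-127/1656, b=Δ3−h3·(2M3+M4)/6=-461/414
t_q=21/2 → seg 3, τ=3/2; S=0+-461/414·τ+127/276·τ²+-127/1656·τ³=-3947/4416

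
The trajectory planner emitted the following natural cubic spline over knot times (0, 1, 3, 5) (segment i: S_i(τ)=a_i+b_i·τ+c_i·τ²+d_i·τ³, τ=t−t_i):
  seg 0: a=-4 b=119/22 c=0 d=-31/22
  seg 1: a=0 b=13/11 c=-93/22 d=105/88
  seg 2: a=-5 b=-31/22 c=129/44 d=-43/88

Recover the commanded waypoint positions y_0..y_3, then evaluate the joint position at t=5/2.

y_0 = S_0(0) = a_0 = -4
y_1 = S_1(0) = a_1 = 0
y_2 = S_2(0) = a_2 = -5
y_3 = S_2(2) = 0
t_q=5/2 is in segment 1 (τ=3/2); S_1(τ)=-2613/704

y_0=-4 y_1=0 y_2=-5 y_3=0
S(5/2) = -2613/704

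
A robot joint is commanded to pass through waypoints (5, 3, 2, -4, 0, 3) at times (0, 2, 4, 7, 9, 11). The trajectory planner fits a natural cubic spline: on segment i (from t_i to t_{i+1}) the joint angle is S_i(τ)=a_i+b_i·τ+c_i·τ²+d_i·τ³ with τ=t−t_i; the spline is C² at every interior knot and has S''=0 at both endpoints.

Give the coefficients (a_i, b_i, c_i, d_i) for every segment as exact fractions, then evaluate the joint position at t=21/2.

  seg 0: a=5 b=-337/260 c=0 d=77/1040
  seg 1: a=3 b=-53/130 c=231/520 d=-51/208
  seg 2: a=2 b=-409/260 c=-267/260 d=23/78
  seg 3: a=-4 b=59/260 c=423/260 d=-77/208
  seg 4: a=0 b=149/65 c=-309/520 d=103/1040
S(21/2) = 4053/1664

Δ: Δ0=-1, Δ1=-1/2, Δ2=-2, Δ3=2, Δ4=3/2
row 1: diag=8, rhs=3; c'=1/4, d'=3/8
row 2: denom=10−2·1/4=19/2; d'=(-9−2·3/8)/(19/2)=-39/38
row 3: denom=10−3·6/19=172/19; d'=(24−3·-39/38)/(172/19)=1029/344
row 4: denom=8−2·19/86=325/43; d'=(-3−2·1029/344)/(325/43)=-309/260
back: M4=-309/260
back: M3=1029/344−19/86·-309/260=423/130
back: M2=-39/38−6/19·423/130=-267/130
back: M1=3/8−1/4·-267/130=231/260
M: M0=0, M1=231/260, M2=-267/130, M3=423/130, M4=-309/260, M5=0
seg 0: a=5, c=M0/2=0, d=(M1−M0)/(6·2)=77/1040, b=Δ0−h0·(2M0+M1)/6=-337/260
seg 1: a=3, c=M1/2=231/520, d=(M2−M1)/(6·2)=-51/208, b=Δ1−h1·(2M1+M2)/6=-53/130
seg 2: a=2, c=M2/2=-267/260, d=(M3−M2)/(6·3)=23/78, b=Δ2−h2·(2M2+M3)/6=-409/260
seg 3: a=-4, c=M3/2=423/260, d=(M4−M3)/(6·2)=-77/208, b=Δ3−h3·(2M3+M4)/6=59/260
seg 4: a=0, c=M4/2=-309/520, d=(M5−M4)/(6·2)=103/1040, b=Δ4−h4·(2M4+M5)/6=149/65
t_q=21/2 → seg 4, τ=3/2; S=0+149/65·τ+-309/520·τ²+103/1040·τ³=4053/1664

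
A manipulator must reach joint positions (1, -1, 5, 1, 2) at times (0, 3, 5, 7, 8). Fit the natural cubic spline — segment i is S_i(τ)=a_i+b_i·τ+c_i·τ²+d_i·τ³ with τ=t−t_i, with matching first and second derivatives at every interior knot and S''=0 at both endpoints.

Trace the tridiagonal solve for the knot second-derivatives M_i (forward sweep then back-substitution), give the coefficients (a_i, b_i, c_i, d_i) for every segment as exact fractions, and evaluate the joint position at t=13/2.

  seg 0: a=1 b=-733/312 c=0 d=175/936
  seg 1: a=-1 b=421/156 c=175/104 d=-239/312
  seg 2: a=5 b=37/156 c=-303/104 d=35/39
  seg 3: a=1 b=-101/156 c=257/104 d=-257/312
S(13/2) = 761/416

Δ: Δ0=-2/3, Δ1=3, Δ2=-2, Δ3=1
row 1: diag=10, rhs=22; c'=1/5, d'=11/5
row 2: denom=8−2·1/5=38/5; d'=(-30−2·11/5)/(38/5)=-86/19
row 3: denom=6−2·5/19=104/19; d'=(18−2·-86/19)/(104/19)=257/52
back: M3=257/52
back: M2=-86/19−5/19·257/52=-303/52
back: M1=11/5−1/5·-303/52=175/52
M: M0=0, M1=175/52, M2=-303/52, M3=257/52, M4=0
seg 0: a=1, c=M0/2=0, d=(M1−M0)/(6·3)=175/936, b=Δ0−h0·(2M0+M1)/6=-733/312
seg 1: a=-1, c=M1/2=175/104, d=(M2−M1)/(6·2)=-239/312, b=Δ1−h1·(2M1+M2)/6=421/156
seg 2: a=5, c=M2/2=-303/104, d=(M3−M2)/(6·2)=35/39, b=Δ2−h2·(2M2+M3)/6=37/156
seg 3: a=1, c=M3/2=257/104, d=(M4−M3)/(6·1)=-257/312, b=Δ3−h3·(2M3+M4)/6=-101/156
t_q=13/2 → seg 2, τ=3/2; S=5+37/156·τ+-303/104·τ²+35/39·τ³=761/416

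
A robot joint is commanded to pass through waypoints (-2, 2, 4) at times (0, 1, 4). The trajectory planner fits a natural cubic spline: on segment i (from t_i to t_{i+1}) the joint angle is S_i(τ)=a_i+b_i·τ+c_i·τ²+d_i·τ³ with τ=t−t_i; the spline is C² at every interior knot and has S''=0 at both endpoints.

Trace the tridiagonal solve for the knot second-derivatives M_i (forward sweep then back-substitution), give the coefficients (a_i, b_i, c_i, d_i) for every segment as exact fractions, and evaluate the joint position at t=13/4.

Δ: Δ0=4, Δ1=2/3
row 1: diag=8, rhs=-20; c'=3/8, d'=-5/2
back: M1=-5/2
M: M0=0, M1=-5/2, M2=0
seg 0: a=-2, c=M0/2=0, d=(M1−M0)/(6·1)=-5/12, b=Δ0−h0·(2M0+M1)/6=53/12
seg 1: a=2, c=M1/2=-5/4, d=(M2−M1)/(6·3)=5/36, b=Δ1−h1·(2M1+M2)/6=19/6
t_q=13/4 → seg 1, τ=9/4; S=2+19/6·τ+-5/4·τ²+5/36·τ³=1121/256

  seg 0: a=-2 b=53/12 c=0 d=-5/12
  seg 1: a=2 b=19/6 c=-5/4 d=5/36
S(13/4) = 1121/256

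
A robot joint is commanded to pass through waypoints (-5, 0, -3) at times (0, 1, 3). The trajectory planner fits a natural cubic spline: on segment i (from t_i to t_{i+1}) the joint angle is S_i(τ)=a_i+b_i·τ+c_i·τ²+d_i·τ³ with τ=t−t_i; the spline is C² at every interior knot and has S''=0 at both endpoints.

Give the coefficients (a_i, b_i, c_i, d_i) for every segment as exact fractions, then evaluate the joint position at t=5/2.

Δ: Δ0=5, Δ1=-3/2
row 1: diag=6, rhs=-39; c'=1/3, d'=-13/2
back: M1=-13/2
M: M0=0, M1=-13/2, M2=0
seg 0: a=-5, c=M0/2=0, d=(M1−M0)/(6·1)=-13/12, b=Δ0−h0·(2M0+M1)/6=73/12
seg 1: a=0, c=M1/2=-13/4, d=(M2−M1)/(6·2)=13/24, b=Δ1−h1·(2M1+M2)/6=17/6
t_q=5/2 → seg 1, τ=3/2; S=0+17/6·τ+-13/4·τ²+13/24·τ³=-79/64

  seg 0: a=-5 b=73/12 c=0 d=-13/12
  seg 1: a=0 b=17/6 c=-13/4 d=13/24
S(5/2) = -79/64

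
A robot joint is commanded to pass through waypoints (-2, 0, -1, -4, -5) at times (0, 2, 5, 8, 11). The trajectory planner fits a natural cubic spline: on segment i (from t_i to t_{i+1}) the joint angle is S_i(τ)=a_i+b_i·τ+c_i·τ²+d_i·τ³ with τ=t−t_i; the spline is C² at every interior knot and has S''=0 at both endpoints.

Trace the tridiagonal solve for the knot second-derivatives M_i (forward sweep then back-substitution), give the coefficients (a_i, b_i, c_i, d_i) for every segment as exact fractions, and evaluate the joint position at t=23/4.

Δ: Δ0=1, Δ1=-1/3, Δ2=-1, Δ3=-1/3
row 1: diag=10, rhs=-8; c'=3/10, d'=-4/5
row 2: denom=12−3·3/10=111/10; d'=(-4−3·-4/5)/(111/10)=-16/111
row 3: denom=12−3·10/37=414/37; d'=(4−3·-16/111)/(414/37)=82/207
back: M3=82/207
back: M2=-16/111−10/37·82/207=-52/207
back: M1=-4/5−3/10·-52/207=-50/69
M: M0=0, M1=-50/69, M2=-52/207, M3=82/207, M4=0
seg 0: a=-2, c=M0/2=0, d=(M1−M0)/(6·2)=-25/414, b=Δ0−h0·(2M0+M1)/6=257/207
seg 1: a=0, c=M1/2=-25/69, d=(M2−M1)/(6·3)=49/1863, b=Δ1−h1·(2M1+M2)/6=107/207
seg 2: a=-1, c=M2/2=-26/207, d=(M3−M2)/(6·3)=67/1863, b=Δ2−h2·(2M2+M3)/6=-196/207
seg 3: a=-4, c=M3/2=41/207, d=(M4−M3)/(6·3)=-41/1863, b=Δ3−h3·(2M3+M4)/6=-151/207
t_q=23/4 → seg 2, τ=3/4; S=-1+-196/207·τ+-26/207·τ²+67/1863·τ³=-113/64

  seg 0: a=-2 b=257/207 c=0 d=-25/414
  seg 1: a=0 b=107/207 c=-25/69 d=49/1863
  seg 2: a=-1 b=-196/207 c=-26/207 d=67/1863
  seg 3: a=-4 b=-151/207 c=41/207 d=-41/1863
S(23/4) = -113/64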